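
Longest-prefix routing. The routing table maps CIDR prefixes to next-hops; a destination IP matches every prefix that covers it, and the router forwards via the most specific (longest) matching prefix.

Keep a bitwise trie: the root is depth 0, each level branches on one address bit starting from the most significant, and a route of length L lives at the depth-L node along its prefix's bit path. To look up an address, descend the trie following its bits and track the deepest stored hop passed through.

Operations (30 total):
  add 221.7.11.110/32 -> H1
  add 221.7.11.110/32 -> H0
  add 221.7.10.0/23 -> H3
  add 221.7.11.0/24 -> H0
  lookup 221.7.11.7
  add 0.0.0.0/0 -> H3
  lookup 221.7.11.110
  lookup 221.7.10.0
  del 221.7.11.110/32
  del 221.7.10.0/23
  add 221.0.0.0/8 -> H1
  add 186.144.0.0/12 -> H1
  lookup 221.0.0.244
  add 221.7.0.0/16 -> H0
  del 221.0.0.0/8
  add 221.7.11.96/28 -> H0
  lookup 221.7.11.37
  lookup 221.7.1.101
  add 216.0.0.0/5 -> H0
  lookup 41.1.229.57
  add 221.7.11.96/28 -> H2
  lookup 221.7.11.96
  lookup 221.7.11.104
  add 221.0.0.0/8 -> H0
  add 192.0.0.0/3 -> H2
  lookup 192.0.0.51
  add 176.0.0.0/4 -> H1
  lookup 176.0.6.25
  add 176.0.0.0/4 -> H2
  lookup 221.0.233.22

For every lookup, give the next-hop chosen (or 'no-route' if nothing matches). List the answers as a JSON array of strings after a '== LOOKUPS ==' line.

Process each operation:
  add 221.7.11.110/32 -> H1 at depth 32
  add 221.7.11.110/32 -> H0 at depth 32
  add 221.7.10.0/23 -> H3 at depth 23
  add 221.7.11.0/24 -> H0 at depth 24
  Q 221.7.11.7: descend 1101110100000111000010110 ; hops seen [H3,H0] ; pick H0
  add 0.0.0.0/0 -> H3 at depth 0
  Q 221.7.11.110: descend 11011101000001110000101101101110 ; hops seen [H3,H3,H0,H0] ; pick H0
  Q 221.7.10.0: descend 11011101000001110000101 ; hops seen [H3,H3] ; pick H3
  - 221.7.11.110/32 clear@32
  - 221.7.10.0/23 clear@23
  add 221.0.0.0/8 -> H1 at depth 8
  add 186.144.0.0/12 -> H1 at depth 12
  Q 221.0.0.244: descend 1101110100000 ; hops seen [H3,H1] ; pick H1
  add 221.7.0.0/16 -> H0 at depth 16
  - 221.0.0.0/8 clear@8
  add 221.7.11.96/28 -> H0 at depth 28
  Q 221.7.11.37: descend 1101110100000111000010110 ; hops seen [H3,H0,H0] ; pick H0
  Q 221.7.1.101: descend 11011101000001110000 ; hops seen [H3,H0] ; pick H0
  add 216.0.0.0/5 -> H0 at depth 5
  Q 41.1.229.57: descend ε ; hops seen [H3] ; pick H3
  add 221.7.11.96/28 -> H2 at depth 28
  Q 221.7.11.96: descend 1101110100000111000010110110 ; hops seen [H3,H0,H0,H0,H2] ; pick H2
  Q 221.7.11.104: descend 11011101000001110000101101101 ; hops seen [H3,H0,H0,H0,H2] ; pick H2
  add 221.0.0.0/8 -> H0 at depth 8
  add 192.0.0.0/3 -> H2 at depth 3
  Q 192.0.0.51: descend 110 ; hops seen [H3,H2] ; pick H2
  add 176.0.0.0/4 -> H1 at depth 4
  Q 176.0.6.25: descend 1011 ; hops seen [H3,H1] ; pick H1
  add 176.0.0.0/4 -> H2 at depth 4
  Q 221.0.233.22: descend 1101110100000 ; hops seen [H3,H2,H0,H0] ; pick H0

== LOOKUPS ==
["H0","H0","H3","H1","H0","H0","H3","H2","H2","H2","H1","H0"]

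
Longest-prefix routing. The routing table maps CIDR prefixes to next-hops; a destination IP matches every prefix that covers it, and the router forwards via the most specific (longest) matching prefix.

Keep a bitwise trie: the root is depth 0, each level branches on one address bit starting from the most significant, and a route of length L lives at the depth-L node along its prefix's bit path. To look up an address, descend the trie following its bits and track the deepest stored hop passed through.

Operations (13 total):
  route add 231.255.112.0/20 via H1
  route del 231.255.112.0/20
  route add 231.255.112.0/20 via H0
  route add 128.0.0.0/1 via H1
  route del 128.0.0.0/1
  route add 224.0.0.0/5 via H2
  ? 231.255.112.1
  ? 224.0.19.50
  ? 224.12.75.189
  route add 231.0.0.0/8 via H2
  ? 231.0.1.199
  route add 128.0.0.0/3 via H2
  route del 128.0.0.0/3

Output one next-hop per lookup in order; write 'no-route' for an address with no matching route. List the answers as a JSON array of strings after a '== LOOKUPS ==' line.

Apply in order:
  add 231.255.112.0/20 -> H1 at depth 20
  del 231.255.112.0/20 (clear depth 20)
  add 231.255.112.0/20 -> H0 at depth 20
  add 128.0.0.0/1 -> H1 at depth 1
  del 128.0.0.0/1 (clear depth 1)
  add 224.0.0.0/5 -> H2 at depth 5
  Q 231.255.112.1: descend 11100111111111110111 ; hops seen [H2,H0] ; pick H0
  Q 224.0.19.50: descend 11100 ; hops seen [H2] ; pick H2
  Q 224.12.75.189: descend 11100 ; hops seen [H2] ; pick H2
  add 231.0.0.0/8 -> H2 at depth 8
  Q 231.0.1.199: descend 11100111 ; hops seen [H2,H2] ; pick H2
  add 128.0.0.0/3 -> H2 at depth 3
  del 128.0.0.0/3 (clear depth 3)

== LOOKUPS ==
["H0","H2","H2","H2"]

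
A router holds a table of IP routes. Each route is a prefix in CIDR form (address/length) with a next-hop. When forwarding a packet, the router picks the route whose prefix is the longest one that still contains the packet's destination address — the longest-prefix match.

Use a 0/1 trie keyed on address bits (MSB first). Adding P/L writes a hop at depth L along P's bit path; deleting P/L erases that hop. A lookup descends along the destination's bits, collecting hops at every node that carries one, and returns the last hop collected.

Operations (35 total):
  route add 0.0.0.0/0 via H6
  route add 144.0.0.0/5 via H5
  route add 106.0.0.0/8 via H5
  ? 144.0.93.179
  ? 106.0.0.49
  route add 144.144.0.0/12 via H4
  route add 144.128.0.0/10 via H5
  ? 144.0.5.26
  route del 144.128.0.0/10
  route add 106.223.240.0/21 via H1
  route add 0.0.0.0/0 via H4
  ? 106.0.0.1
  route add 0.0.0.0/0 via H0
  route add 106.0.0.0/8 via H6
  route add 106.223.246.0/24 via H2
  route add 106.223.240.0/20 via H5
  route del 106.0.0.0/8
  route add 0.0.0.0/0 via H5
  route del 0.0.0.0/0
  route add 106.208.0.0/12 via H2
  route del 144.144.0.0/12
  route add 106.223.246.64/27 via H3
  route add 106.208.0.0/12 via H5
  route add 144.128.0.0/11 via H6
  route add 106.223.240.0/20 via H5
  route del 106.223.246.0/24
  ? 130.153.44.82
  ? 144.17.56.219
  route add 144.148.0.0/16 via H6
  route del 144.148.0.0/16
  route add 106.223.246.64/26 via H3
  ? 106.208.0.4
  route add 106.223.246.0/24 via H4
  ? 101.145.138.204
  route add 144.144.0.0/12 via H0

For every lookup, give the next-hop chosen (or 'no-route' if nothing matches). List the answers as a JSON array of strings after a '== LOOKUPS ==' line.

Apply in order:
  add 0.0.0.0/0 -> H6 at depth 0
  add 144.0.0.0/5 -> H5 at depth 5
  add 106.0.0.0/8 -> H5 at depth 8
  lookup 144.0.93.179: bits 10010 walk d0:H6→d1:-→d2:-→d3:-→d4:-→d5:H5 -> H5
  lookup 106.0.0.49: bits 01101010 walk d0:H6→d1:-→d2:-→d3:-→d4:-→d5:-→d6:-→d7:-→d8:H5 -> H5
  add 144.144.0.0/12 -> H4 at depth 12
  add 144.128.0.0/10 -> H5 at depth 10
  lookup 144.0.5.26: bits 10010000 walk d0:H6→d1:-→d2:-→d3:-→d4:-→d5:H5→d6:-→d7:-→d8:- -> H5
  del 144.128.0.0/10 (clear depth 10)
  add 106.223.240.0/21 -> H1 at depth 21
  add 0.0.0.0/0 -> H4 at depth 0
  lookup 106.0.0.1: bits 01101010 walk d0:H4→d1:-→d2:-→d3:-→d4:-→d5:-→d6:-→d7:-→d8:H5 -> H5
  add 0.0.0.0/0 -> H0 at depth 0
  add 106.0.0.0/8 -> H6 at depth 8
  add 106.223.246.0/24 -> H2 at depth 24
  add 106.223.240.0/20 -> H5 at depth 20
  del 106.0.0.0/8 (clear depth 8)
  add 0.0.0.0/0 -> H5 at depth 0
  del 0.0.0.0/0 (clear depth 0)
  add 106.208.0.0/12 -> H2 at depth 12
  del 144.144.0.0/12 (clear depth 12)
  add 106.223.246.64/27 -> H3 at depth 27
  add 106.208.0.0/12 -> H5 at depth 12
  add 144.128.0.0/11 -> H6 at depth 11
  add 106.223.240.0/20 -> H5 at depth 20
  del 106.223.246.0/24 (clear depth 24)
  lookup 130.153.44.82: bits 100 walk d0:-→d1:-→d2:-→d3:- -> no-route
  lookup 144.17.56.219: bits 10010000 walk d0:-→d1:-→d2:-→d3:-→d4:-→d5:H5→d6:-→d7:-→d8:- -> H5
  add 144.148.0.0/16 -> H6 at depth 16
  del 144.148.0.0/16 (clear depth 16)
  add 106.223.246.64/26 -> H3 at depth 26
  lookup 106.208.0.4: bits 011010101101 walk d0:-→d1:-→d2:-→d3:-→d4:-→d5:-→d6:-→d7:-→d8:-→d9:-→d10:-→d11:-→d12:H5 -> H5
  add 106.223.246.0/24 -> H4 at depth 24
  lookup 101.145.138.204: bits 0110 walk d0:-→d1:-→d2:-→d3:-→d4:- -> no-route
  add 144.144.0.0/12 -> H0 at depth 12

== LOOKUPS ==
["H5","H5","H5","H5","no-route","H5","H5","no-route"]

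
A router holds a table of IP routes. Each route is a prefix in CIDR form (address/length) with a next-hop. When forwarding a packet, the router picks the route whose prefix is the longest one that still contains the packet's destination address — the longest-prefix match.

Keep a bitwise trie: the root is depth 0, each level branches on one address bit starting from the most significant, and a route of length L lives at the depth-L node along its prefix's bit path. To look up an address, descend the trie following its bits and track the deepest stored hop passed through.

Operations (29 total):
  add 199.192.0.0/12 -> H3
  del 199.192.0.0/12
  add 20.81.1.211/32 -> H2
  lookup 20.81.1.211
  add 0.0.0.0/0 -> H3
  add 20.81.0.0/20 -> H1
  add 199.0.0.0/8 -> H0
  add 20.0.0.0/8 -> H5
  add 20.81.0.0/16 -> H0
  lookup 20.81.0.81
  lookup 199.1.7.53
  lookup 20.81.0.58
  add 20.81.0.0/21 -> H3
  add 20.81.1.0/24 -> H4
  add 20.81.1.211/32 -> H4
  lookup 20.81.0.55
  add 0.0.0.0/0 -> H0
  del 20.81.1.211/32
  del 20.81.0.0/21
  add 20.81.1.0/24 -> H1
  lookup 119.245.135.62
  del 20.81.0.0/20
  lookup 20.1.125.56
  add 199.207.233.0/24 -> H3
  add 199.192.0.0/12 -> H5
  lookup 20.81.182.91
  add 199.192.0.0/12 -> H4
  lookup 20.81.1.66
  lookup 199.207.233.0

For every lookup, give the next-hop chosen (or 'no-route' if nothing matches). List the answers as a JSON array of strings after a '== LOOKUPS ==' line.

Process each operation:
  add 199.192.0.0/12 -> H3 at depth 12
  del 199.192.0.0/12 (clear depth 12)
  add 20.81.1.211/32 -> H2 at depth 32
  Q 20.81.1.211: descend 00010100010100010000000111010011 ; hops seen [H2] ; pick H2
  add 0.0.0.0/0 -> H3 at depth 0
  add 20.81.0.0/20 -> H1 at depth 20
  add 199.0.0.0/8 -> H0 at depth 8
  add 20.0.0.0/8 -> H5 at depth 8
  add 20.81.0.0/16 -> H0 at depth 16
  Q 20.81.0.81: descend 00010100010100010000000 ; hops seen [H3,H5,H0,H1] ; pick H1
  Q 199.1.7.53: descend 11000111 ; hops seen [H3,H0] ; pick H0
  Q 20.81.0.58: descend 00010100010100010000000 ; hops seen [H3,H5,H0,H1] ; pick H1
  add 20.81.0.0/21 -> H3 at depth 21
  add 20.81.1.0/24 -> H4 at depth 24
  add 20.81.1.211/32 -> H4 at depth 32
  Q 20.81.0.55: descend 00010100010100010000000 ; hops seen [H3,H5,H0,H1,H3] ; pick H3
  add 0.0.0.0/0 -> H0 at depth 0
  del 20.81.1.211/32 (clear depth 32)
  del 20.81.0.0/21 (clear depth 21)
  add 20.81.1.0/24 -> H1 at depth 24
  Q 119.245.135.62: descend 0 ; hops seen [H0] ; pick H0
  del 20.81.0.0/20 (clear depth 20)
  Q 20.1.125.56: descend 000101000 ; hops seen [H0,H5] ; pick H5
  add 199.207.233.0/24 -> H3 at depth 24
  add 199.192.0.0/12 -> H5 at depth 12
  Q 20.81.182.91: descend 0001010001010001 ; hops seen [H0,H5,H0] ; pick H0
  add 199.192.0.0/12 -> H4 at depth 12
  Q 20.81.1.66: descend 000101000101000100000001 ; hops seen [H0,H5,H0,H1] ; pick H1
  Q 199.207.233.0: descend 110001111100111111101001 ; hops seen [H0,H0,H4,H3] ; pick H3

== LOOKUPS ==
["H2","H1","H0","H1","H3","H0","H5","H0","H1","H3"]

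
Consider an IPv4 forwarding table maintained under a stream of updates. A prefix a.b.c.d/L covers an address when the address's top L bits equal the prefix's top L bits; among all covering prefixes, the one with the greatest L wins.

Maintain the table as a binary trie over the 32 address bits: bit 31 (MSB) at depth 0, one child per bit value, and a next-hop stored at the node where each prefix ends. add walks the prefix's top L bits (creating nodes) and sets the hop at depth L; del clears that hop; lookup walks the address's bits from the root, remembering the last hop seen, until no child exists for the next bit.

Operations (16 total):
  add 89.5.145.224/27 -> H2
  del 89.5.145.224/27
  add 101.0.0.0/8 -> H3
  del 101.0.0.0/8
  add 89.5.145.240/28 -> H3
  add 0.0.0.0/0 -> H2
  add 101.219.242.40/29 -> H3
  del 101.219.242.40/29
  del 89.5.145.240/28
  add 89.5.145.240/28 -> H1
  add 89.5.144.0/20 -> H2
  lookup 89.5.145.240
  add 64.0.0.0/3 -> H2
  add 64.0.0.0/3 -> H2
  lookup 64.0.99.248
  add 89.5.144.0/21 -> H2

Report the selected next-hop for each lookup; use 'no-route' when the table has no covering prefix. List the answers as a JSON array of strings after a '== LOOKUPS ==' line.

Trace:
  add 89.5.145.224/27 -> H2 at depth 27
  - 89.5.145.224/27 clear@27
  add 101.0.0.0/8 -> H3 at depth 8
  - 101.0.0.0/8 clear@8
  add 89.5.145.240/28 -> H3 at depth 28
  add 0.0.0.0/0 -> H2 at depth 0
  add 101.219.242.40/29 -> H3 at depth 29
  - 101.219.242.40/29 clear@29
  - 89.5.145.240/28 clear@28
  add 89.5.145.240/28 -> H1 at depth 28
  add 89.5.144.0/20 -> H2 at depth 20
  ? 89.5.145.240  path d0:H2→d1:-→d2:-→d3:-→d4:-→d5:-→d6:-→d7:-→d8:-→d9:-→d10:-→d11:-→d12:-→d13:-→d14:-→d15:-→d16:-→d17:-→d18:-→d19:-→d20:H2→d21:-→d22:-→d23:-→d24:-→d25:-→d26:-→d27:-→d28:H1  best=H1
  add 64.0.0.0/3 -> H2 at depth 3
  add 64.0.0.0/3 -> H2 at depth 3
  ? 64.0.99.248  path d0:H2→d1:-→d2:-→d3:H2  best=H2
  add 89.5.144.0/21 -> H2 at depth 21

== LOOKUPS ==
["H1","H2"]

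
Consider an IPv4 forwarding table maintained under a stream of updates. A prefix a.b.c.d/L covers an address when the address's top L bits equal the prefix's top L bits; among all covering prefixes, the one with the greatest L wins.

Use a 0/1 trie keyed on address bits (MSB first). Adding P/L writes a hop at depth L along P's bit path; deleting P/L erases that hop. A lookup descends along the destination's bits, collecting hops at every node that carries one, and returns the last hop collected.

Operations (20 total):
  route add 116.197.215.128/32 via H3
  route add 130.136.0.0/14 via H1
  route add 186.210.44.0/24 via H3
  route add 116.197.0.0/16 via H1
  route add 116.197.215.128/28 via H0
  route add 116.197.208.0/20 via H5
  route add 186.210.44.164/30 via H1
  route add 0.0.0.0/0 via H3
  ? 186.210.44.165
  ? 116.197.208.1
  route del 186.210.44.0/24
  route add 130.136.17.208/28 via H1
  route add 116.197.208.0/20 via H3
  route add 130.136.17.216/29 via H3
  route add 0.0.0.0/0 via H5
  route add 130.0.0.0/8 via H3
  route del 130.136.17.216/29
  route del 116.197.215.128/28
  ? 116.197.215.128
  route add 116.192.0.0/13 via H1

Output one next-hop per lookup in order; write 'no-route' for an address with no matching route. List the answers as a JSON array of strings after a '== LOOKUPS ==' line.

Process each operation:
  add 116.197.215.128/32 -> H3 at depth 32
  add 130.136.0.0/14 -> H1 at depth 14
  add 186.210.44.0/24 -> H3 at depth 24
  add 116.197.0.0/16 -> H1 at depth 16
  add 116.197.215.128/28 -> H0 at depth 28
  add 116.197.208.0/20 -> H5 at depth 20
  add 186.210.44.164/30 -> H1 at depth 30
  add 0.0.0.0/0 -> H3 at depth 0
  ? 186.210.44.165  path d0:H3→d1:-→d2:-→d3:-→d4:-→d5:-→d6:-→d7:-→d8:-→d9:-→d10:-→d11:-→d12:-→d13:-→d14:-→d15:-→d16:-→d17:-→d18:-→d19:-→d20:-→d21:-→d22:-→d23:-→d24:H3→d25:-→d26:-→d27:-→d28:-→d29:-→d30:H1  best=H1
  ? 116.197.208.1  path d0:H3→d1:-→d2:-→d3:-→d4:-→d5:-→d6:-→d7:-→d8:-→d9:-→d10:-→d11:-→d12:-→d13:-→d14:-→d15:-→d16:H1→d17:-→d18:-→d19:-→d20:H5→d21:-  best=H5
  - 186.210.44.0/24 clear@24
  add 130.136.17.208/28 -> H1 at depth 28
  add 116.197.208.0/20 -> H3 at depth 20
  add 130.136.17.216/29 -> H3 at depth 29
  add 0.0.0.0/0 -> H5 at depth 0
  add 130.0.0.0/8 -> H3 at depth 8
  - 130.136.17.216/29 clear@29
  - 116.197.215.128/28 clear@28
  ? 116.197.215.128  path d0:H5→d1:-→d2:-→d3:-→d4:-→d5:-→d6:-→d7:-→d8:-→d9:-→d10:-→d11:-→d12:-→d13:-→d14:-→d15:-→d16:H1→d17:-→d18:-→d19:-→d20:H3→d21:-→d22:-→d23:-→d24:-→d25:-→d26:-→d27:-→d28:-→d29:-→d30:-→d31:-→d32:H3  best=H3
  add 116.192.0.0/13 -> H1 at depth 13

== LOOKUPS ==
["H1","H5","H3"]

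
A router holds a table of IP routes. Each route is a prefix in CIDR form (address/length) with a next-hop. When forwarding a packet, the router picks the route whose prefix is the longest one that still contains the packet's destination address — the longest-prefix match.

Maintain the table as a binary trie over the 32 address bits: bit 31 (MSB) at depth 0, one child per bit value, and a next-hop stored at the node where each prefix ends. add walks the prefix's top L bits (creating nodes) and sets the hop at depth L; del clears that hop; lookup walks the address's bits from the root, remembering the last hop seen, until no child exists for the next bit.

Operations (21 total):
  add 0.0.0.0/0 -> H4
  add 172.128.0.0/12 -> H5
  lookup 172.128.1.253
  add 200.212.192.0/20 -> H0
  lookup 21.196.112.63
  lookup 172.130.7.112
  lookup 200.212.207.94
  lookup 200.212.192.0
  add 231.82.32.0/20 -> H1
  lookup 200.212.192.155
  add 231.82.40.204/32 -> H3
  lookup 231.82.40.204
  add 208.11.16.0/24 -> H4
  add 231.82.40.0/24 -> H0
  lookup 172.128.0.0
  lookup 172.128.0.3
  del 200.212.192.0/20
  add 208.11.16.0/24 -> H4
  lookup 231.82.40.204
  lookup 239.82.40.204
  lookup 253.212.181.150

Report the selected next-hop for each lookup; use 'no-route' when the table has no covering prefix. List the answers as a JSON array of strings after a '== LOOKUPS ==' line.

Trace:
  + 0.0.0.0/0 (H4) depth=0
  + 172.128.0.0/12 (H5) depth=12
  ? 172.128.1.253  path d0:H4→d1:-→d2:-→d3:-→d4:-→d5:-→d6:-→d7:-→d8:-→d9:-→d10:-→d11:-→d12:H5  best=H5
  + 200.212.192.0/20 (H0) depth=20
  ? 21.196.112.63  path d0:H4  best=H4
  ? 172.130.7.112  path d0:H4→d1:-→d2:-→d3:-→d4:-→d5:-→d6:-→d7:-→d8:-→d9:-→d10:-→d11:-→d12:H5  best=H5
  ? 200.212.207.94  path d0:H4→d1:-→d2:-→d3:-→d4:-→d5:-→d6:-→d7:-→d8:-→d9:-→d10:-→d11:-→d12:-→d13:-→d14:-→d15:-→d16:-→d17:-→d18:-→d19:-→d20:H0  best=H0
  ? 200.212.192.0  path d0:H4→d1:-→d2:-→d3:-→d4:-→d5:-→d6:-→d7:-→d8:-→d9:-→d10:-→d11:-→d12:-→d13:-→d14:-→d15:-→d16:-→d17:-→d18:-→d19:-→d20:H0  best=H0
  + 231.82.32.0/20 (H1) depth=20
  ? 200.212.192.155  path d0:H4→d1:-→d2:-→d3:-→d4:-→d5:-→d6:-→d7:-→d8:-→d9:-→d10:-→d11:-→d12:-→d13:-→d14:-→d15:-→d16:-→d17:-→d18:-→d19:-→d20:H0  best=H0
  + 231.82.40.204/32 (H3) depth=32
  ? 231.82.40.204  path d0:H4→d1:-→d2:-→d3:-→d4:-→d5:-→d6:-→d7:-→d8:-→d9:-→d10:-→d11:-→d12:-→d13:-→d14:-→d15:-→d16:-→d17:-→d18:-→d19:-→d20:H1→d21:-→d22:-→d23:-→d24:-→d25:-→d26:-→d27:-→d28:-→d29:-→d30:-→d31:-→d32:H3  best=H3
  + 208.11.16.0/24 (H4) depth=24
  + 231.82.40.0/24 (H0) depth=24
  ? 172.128.0.0  path d0:H4→d1:-→d2:-→d3:-→d4:-→d5:-→d6:-→d7:-→d8:-→d9:-→d10:-→d11:-→d12:H5  best=H5
  ? 172.128.0.3  path d0:H4→d1:-→d2:-→d3:-→d4:-→d5:-→d6:-→d7:-→d8:-→d9:-→d10:-→d11:-→d12:H5  best=H5
  del 200.212.192.0/20 (clear depth 20)
  + 208.11.16.0/24 (H4) depth=24
  ? 231.82.40.204  path d0:H4→d1:-→d2:-→d3:-→d4:-→d5:-→d6:-→d7:-→d8:-→d9:-→d10:-→d11:-→d12:-→d13:-→d14:-→d15:-→d16:-→d17:-→d18:-→d19:-→d20:H1→d21:-→d22:-→d23:-→d24:H0→d25:-→d26:-→d27:-→d28:-→d29:-→d30:-→d31:-→d32:H3  best=H3
  ? 239.82.40.204  path d0:H4→d1:-→d2:-→d3:-→d4:-  best=H4
  ? 253.212.181.150  path d0:H4→d1:-→d2:-→d3:-  best=H4

== LOOKUPS ==
["H5","H4","H5","H0","H0","H0","H3","H5","H5","H3","H4","H4"]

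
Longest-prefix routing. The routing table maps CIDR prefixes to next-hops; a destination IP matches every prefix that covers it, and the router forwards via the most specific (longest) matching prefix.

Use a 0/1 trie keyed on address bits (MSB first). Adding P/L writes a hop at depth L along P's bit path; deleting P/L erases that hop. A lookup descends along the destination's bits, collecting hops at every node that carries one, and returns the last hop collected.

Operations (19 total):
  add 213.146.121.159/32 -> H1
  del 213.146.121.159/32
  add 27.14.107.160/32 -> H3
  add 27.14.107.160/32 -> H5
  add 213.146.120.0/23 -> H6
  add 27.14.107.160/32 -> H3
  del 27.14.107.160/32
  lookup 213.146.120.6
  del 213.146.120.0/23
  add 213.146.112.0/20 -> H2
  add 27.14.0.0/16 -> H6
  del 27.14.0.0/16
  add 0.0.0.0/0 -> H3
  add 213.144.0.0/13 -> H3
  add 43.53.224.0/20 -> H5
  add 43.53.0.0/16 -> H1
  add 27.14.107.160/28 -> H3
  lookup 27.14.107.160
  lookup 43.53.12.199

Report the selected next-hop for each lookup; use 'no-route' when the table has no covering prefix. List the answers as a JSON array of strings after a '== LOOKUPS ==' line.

Apply in order:
  + 213.146.121.159/32 (H1) depth=32
  del 213.146.121.159/32 (clear depth 32)
  + 27.14.107.160/32 (H3) depth=32
  + 27.14.107.160/32 (H5) depth=32
  + 213.146.120.0/23 (H6) depth=23
  + 27.14.107.160/32 (H3) depth=32
  del 27.14.107.160/32 (clear depth 32)
  Q 213.146.120.6: descend 11010101100100100111100 ; hops seen [H6] ; pick H6
  del 213.146.120.0/23 (clear depth 23)
  + 213.146.112.0/20 (H2) depth=20
  + 27.14.0.0/16 (H6) depth=16
  del 27.14.0.0/16 (clear depth 16)
  + 0.0.0.0/0 (H3) depth=0
  + 213.144.0.0/13 (H3) depth=13
  + 43.53.224.0/20 (H5) depth=20
  + 43.53.0.0/16 (H1) depth=16
  + 27.14.107.160/28 (H3) depth=28
  Q 27.14.107.160: descend 00011011000011100110101110100000 ; hops seen [H3,H3] ; pick H3
  Q 43.53.12.199: descend 0010101100110101 ; hops seen [H3,H1] ; pick H1

== LOOKUPS ==
["H6","H3","H1"]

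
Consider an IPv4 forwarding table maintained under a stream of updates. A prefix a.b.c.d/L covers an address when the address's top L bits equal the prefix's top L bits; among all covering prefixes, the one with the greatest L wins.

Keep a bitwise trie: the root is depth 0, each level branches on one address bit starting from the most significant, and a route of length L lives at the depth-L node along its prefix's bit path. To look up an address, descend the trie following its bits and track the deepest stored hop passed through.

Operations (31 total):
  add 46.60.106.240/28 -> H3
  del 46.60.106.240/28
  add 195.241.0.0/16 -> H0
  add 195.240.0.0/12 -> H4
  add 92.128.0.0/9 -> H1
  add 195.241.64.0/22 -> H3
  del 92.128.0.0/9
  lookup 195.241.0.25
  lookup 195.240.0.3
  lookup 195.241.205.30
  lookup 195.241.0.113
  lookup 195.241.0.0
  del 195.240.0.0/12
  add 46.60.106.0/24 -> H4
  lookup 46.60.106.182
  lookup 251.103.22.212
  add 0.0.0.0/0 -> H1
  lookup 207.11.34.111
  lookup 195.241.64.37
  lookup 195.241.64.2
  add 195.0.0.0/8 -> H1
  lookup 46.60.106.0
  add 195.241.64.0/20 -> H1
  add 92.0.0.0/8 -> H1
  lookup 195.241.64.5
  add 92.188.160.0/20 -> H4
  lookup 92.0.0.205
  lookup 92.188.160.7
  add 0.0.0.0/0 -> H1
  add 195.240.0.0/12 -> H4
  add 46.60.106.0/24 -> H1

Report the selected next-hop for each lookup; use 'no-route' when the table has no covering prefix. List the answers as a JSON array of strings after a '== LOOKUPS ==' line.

Process each operation:
  + 46.60.106.240/28 (H3) depth=28
  - 46.60.106.240/28 clear@28
  + 195.241.0.0/16 (H0) depth=16
  + 195.240.0.0/12 (H4) depth=12
  + 92.128.0.0/9 (H1) depth=9
  + 195.241.64.0/22 (H3) depth=22
  - 92.128.0.0/9 clear@9
  Q 195.241.0.25: descend 11000011111100010 ; hops seen [H4,H0] ; pick H0
  Q 195.240.0.3: descend 110000111111000 ; hops seen [H4] ; pick H4
  Q 195.241.205.30: descend 1100001111110001 ; hops seen [H4,H0] ; pick H0
  Q 195.241.0.113: descend 11000011111100010 ; hops seen [H4,H0] ; pick H0
  Q 195.241.0.0: descend 11000011111100010 ; hops seen [H4,H0] ; pick H0
  - 195.240.0.0/12 clear@12
  + 46.60.106.0/24 (H4) depth=24
  Q 46.60.106.182: descend 0010111000111100011010101 ; hops seen [H4] ; pick H4
  Q 251.103.22.212: descend 11 ; hops seen [∅] ; pick no-route
  + 0.0.0.0/0 (H1) depth=0
  Q 207.11.34.111: descend 1100 ; hops seen [H1] ; pick H1
  Q 195.241.64.37: descend 1100001111110001010000 ; hops seen [H1,H0,H3] ; pick H3
  Q 195.241.64.2: descend 1100001111110001010000 ; hops seen [H1,H0,H3] ; pick H3
  + 195.0.0.0/8 (H1) depth=8
  Q 46.60.106.0: descend 001011100011110001101010 ; hops seen [H1,H4] ; pick H4
  + 195.241.64.0/20 (H1) depth=20
  + 92.0.0.0/8 (H1) depth=8
  Q 195.241.64.5: descend 1100001111110001010000 ; hops seen [H1,H1,H0,H1,H3] ; pick H3
  + 92.188.160.0/20 (H4) depth=20
  Q 92.0.0.205: descend 01011100 ; hops seen [H1,H1] ; pick H1
  Q 92.188.160.7: descend 01011100101111001010 ; hops seen [H1,H1,H4] ; pick H4
  + 0.0.0.0/0 (H1) depth=0
  + 195.240.0.0/12 (H4) depth=12
  + 46.60.106.0/24 (H1) depth=24

== LOOKUPS ==
["H0","H4","H0","H0","H0","H4","no-route","H1","H3","H3","H4","H3","H1","H4"]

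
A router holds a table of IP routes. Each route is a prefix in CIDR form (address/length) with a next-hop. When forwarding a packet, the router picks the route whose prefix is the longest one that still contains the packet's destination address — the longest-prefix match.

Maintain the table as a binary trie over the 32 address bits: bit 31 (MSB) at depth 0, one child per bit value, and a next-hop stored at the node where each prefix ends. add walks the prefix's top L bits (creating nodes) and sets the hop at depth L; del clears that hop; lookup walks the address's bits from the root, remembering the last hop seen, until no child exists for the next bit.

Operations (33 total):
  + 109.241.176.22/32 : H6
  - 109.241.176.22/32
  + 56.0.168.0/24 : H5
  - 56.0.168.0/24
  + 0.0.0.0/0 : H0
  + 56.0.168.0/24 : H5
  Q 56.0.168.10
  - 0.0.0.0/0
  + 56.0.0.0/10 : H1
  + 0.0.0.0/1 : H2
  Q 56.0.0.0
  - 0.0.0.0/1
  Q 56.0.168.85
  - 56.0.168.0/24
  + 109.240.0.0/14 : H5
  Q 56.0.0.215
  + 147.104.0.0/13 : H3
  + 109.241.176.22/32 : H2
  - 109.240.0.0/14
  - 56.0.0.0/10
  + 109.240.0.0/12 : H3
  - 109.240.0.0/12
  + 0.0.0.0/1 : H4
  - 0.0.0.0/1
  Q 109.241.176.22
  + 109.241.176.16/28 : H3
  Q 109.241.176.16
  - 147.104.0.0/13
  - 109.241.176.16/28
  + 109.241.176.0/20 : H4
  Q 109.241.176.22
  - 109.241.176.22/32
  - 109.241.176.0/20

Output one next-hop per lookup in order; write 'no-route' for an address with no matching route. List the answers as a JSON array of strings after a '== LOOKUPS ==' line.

Trace:
  + 109.241.176.22/32 (H6) depth=32
  - 109.241.176.22/32 clear@32
  + 56.0.168.0/24 (H5) depth=24
  - 56.0.168.0/24 clear@24
  + 0.0.0.0/0 (H0) depth=0
  + 56.0.168.0/24 (H5) depth=24
  ? 56.0.168.10  path d0:H0→d1:-→d2:-→d3:-→d4:-→d5:-→d6:-→d7:-→d8:-→d9:-→d10:-→d11:-→d12:-→d13:-→d14:-→d15:-→d16:-→d17:-→d18:-→d19:-→d20:-→d21:-→d22:-→d23:-→d24:H5  best=H5
  - 0.0.0.0/0 clear@0
  + 56.0.0.0/10 (H1) depth=10
  + 0.0.0.0/1 (H2) depth=1
  ? 56.0.0.0  path d0:-→d1:H2→d2:-→d3:-→d4:-→d5:-→d6:-→d7:-→d8:-→d9:-→d10:H1→d11:-→d12:-→d13:-→d14:-→d15:-→d16:-  best=H1
  - 0.0.0.0/1 clear@1
  ? 56.0.168.85  path d0:-→d1:-→d2:-→d3:-→d4:-→d5:-→d6:-→d7:-→d8:-→d9:-→d10:H1→d11:-→d12:-→d13:-→d14:-→d15:-→d16:-→d17:-→d18:-→d19:-→d20:-→d21:-→d22:-→d23:-→d24:H5  best=H5
  - 56.0.168.0/24 clear@24
  + 109.240.0.0/14 (H5) depth=14
  ? 56.0.0.215  path d0:-→d1:-→d2:-→d3:-→d4:-→d5:-→d6:-→d7:-→d8:-→d9:-→d10:H1→d11:-→d12:-→d13:-→d14:-→d15:-→d16:-  best=H1
  + 147.104.0.0/13 (H3) depth=13
  + 109.241.176.22/32 (H2) depth=32
  - 109.240.0.0/14 clear@14
  - 56.0.0.0/10 clear@10
  + 109.240.0.0/12 (H3) depth=12
  - 109.240.0.0/12 clear@12
  + 0.0.0.0/1 (H4) depth=1
  - 0.0.0.0/1 clear@1
  ? 109.241.176.22  path d0:-→d1:-→d2:-→d3:-→d4:-→d5:-→d6:-→d7:-→d8:-→d9:-→d10:-→d11:-→d12:-→d13:-→d14:-→d15:-→d16:-→d17:-→d18:-→d19:-→d20:-→d21:-→d22:-→d23:-→d24:-→d25:-→d26:-→d27:-→d28:-→d29:-→d30:-→d31:-→d32:H2  best=H2
  + 109.241.176.16/28 (H3) depth=28
  ? 109.241.176.16  path d0:-→d1:-→d2:-→d3:-→d4:-→d5:-→d6:-→d7:-→d8:-→d9:-→d10:-→d11:-→d12:-→d13:-→d14:-→d15:-→d16:-→d17:-→d18:-→d19:-→d20:-→d21:-→d22:-→d23:-→d24:-→d25:-→d26:-→d27:-→d28:H3→d29:-  best=H3
  - 147.104.0.0/13 clear@13
  - 109.241.176.16/28 clear@28
  + 109.241.176.0/20 (H4) depth=20
  ? 109.241.176.22  path d0:-→d1:-→d2:-→d3:-→d4:-→d5:-→d6:-→d7:-→d8:-→d9:-→d10:-→d11:-→d12:-→d13:-→d14:-→d15:-→d16:-→d17:-→d18:-→d19:-→d20:H4→d21:-→d22:-→d23:-→d24:-→d25:-→d26:-→d27:-→d28:-→d29:-→d30:-→d31:-→d32:H2  best=H2
  - 109.241.176.22/32 clear@32
  - 109.241.176.0/20 clear@20

== LOOKUPS ==
["H5","H1","H5","H1","H2","H3","H2"]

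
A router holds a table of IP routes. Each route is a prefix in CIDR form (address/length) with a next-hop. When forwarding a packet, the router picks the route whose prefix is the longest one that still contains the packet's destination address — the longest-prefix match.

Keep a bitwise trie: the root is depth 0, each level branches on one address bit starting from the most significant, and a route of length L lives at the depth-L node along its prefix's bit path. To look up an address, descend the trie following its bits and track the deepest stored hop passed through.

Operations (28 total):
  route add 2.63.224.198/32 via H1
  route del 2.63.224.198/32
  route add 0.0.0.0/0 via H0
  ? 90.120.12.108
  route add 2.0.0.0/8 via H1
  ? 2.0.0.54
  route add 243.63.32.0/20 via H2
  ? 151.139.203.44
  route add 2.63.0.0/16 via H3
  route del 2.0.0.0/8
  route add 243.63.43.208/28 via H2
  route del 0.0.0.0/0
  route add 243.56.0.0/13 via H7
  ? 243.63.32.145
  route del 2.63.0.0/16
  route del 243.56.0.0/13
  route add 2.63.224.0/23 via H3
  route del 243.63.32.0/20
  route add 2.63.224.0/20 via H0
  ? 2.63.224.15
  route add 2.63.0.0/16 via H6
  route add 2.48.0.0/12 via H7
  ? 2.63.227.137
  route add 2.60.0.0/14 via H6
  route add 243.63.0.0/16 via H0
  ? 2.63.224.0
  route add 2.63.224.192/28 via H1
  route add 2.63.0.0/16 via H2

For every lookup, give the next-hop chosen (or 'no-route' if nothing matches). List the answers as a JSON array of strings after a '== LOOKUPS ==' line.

Process each operation:
  + 2.63.224.198/32 (H1) depth=32
  - 2.63.224.198/32 clear@32
  + 0.0.0.0/0 (H0) depth=0
  lookup 90.120.12.108: bits 0 walk d0:H0→d1:- -> H0
  + 2.0.0.0/8 (H1) depth=8
  lookup 2.0.0.54: bits 0000001000 walk d0:H0→d1:-→d2:-→d3:-→d4:-→d5:-→d6:-→d7:-→d8:H1→d9:-→d10:- -> H1
  + 243.63.32.0/20 (H2) depth=20
  lookup 151.139.203.44: bits 1 walk d0:H0→d1:- -> H0
  + 2.63.0.0/16 (H3) depth=16
  - 2.0.0.0/8 clear@8
  + 243.63.43.208/28 (H2) depth=28
  - 0.0.0.0/0 clear@0
  + 243.56.0.0/13 (H7) depth=13
  lookup 243.63.32.145: bits 11110011001111110010 walk d0:-→d1:-→d2:-→d3:-→d4:-→d5:-→d6:-→d7:-→d8:-→d9:-→d10:-→d11:-→d12:-→d13:H7→d14:-→d15:-→d16:-→d17:-→d18:-→d19:-→d20:H2 -> H2
  - 2.63.0.0/16 clear@16
  - 243.56.0.0/13 clear@13
  + 2.63.224.0/23 (H3) depth=23
  - 243.63.32.0/20 clear@20
  + 2.63.224.0/20 (H0) depth=20
  lookup 2.63.224.15: bits 000000100011111111100000 walk d0:-→d1:-→d2:-→d3:-→d4:-→d5:-→d6:-→d7:-→d8:-→d9:-→d10:-→d11:-→d12:-→d13:-→d14:-→d15:-→d16:-→d17:-→d18:-→d19:-→d20:H0→d21:-→d22:-→d23:H3→d24:- -> H3
  + 2.63.0.0/16 (H6) depth=16
  + 2.48.0.0/12 (H7) depth=12
  lookup 2.63.227.137: bits 0000001000111111111000 walk d0:-→d1:-→d2:-→d3:-→d4:-→d5:-→d6:-→d7:-→d8:-→d9:-→d10:-→d11:-→d12:H7→d13:-→d14:-→d15:-→d16:H6→d17:-→d18:-→d19:-→d20:H0→d21:-→d22:- -> H0
  + 2.60.0.0/14 (H6) depth=14
  + 243.63.0.0/16 (H0) depth=16
  lookup 2.63.224.0: bits 000000100011111111100000 walk d0:-→d1:-→d2:-→d3:-→d4:-→d5:-→d6:-→d7:-→d8:-→d9:-→d10:-→d11:-→d12:H7→d13:-→d14:H6→d15:-→d16:H6→d17:-→d18:-→d19:-→d20:H0→d21:-→d22:-→d23:H3→d24:- -> H3
  + 2.63.224.192/28 (H1) depth=28
  + 2.63.0.0/16 (H2) depth=16

== LOOKUPS ==
["H0","H1","H0","H2","H3","H0","H3"]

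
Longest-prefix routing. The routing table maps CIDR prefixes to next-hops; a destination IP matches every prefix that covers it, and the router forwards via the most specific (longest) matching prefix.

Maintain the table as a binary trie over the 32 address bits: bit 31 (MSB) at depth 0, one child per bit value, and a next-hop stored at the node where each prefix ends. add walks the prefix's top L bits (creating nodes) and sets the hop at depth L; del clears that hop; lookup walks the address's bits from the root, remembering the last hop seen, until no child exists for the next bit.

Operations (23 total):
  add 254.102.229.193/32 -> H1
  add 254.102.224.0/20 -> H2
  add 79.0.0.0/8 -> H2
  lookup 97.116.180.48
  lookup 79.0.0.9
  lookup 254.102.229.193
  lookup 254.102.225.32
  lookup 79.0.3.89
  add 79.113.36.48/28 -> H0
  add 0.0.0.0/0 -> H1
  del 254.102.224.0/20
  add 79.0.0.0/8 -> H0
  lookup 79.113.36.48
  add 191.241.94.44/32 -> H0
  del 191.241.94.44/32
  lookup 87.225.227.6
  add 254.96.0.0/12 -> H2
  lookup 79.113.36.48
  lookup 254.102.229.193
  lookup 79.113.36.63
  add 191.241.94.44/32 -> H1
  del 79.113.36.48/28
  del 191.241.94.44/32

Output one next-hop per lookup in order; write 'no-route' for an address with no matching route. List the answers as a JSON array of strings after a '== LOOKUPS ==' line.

Trace:
  + 254.102.229.193/32 (H1) depth=32
  + 254.102.224.0/20 (H2) depth=20
  + 79.0.0.0/8 (H2) depth=8
  lookup 97.116.180.48: bits 01 walk d0:-→d1:-→d2:- -> no-route
  lookup 79.0.0.9: bits 01001111 walk d0:-→d1:-→d2:-→d3:-→d4:-→d5:-→d6:-→d7:-→d8:H2 -> H2
  lookup 254.102.229.193: bits 11111110011001101110010111000001 walk d0:-→d1:-→d2:-→d3:-→d4:-→d5:-→d6:-→d7:-→d8:-→d9:-→d10:-→d11:-→d12:-→d13:-→d14:-→d15:-→d16:-→d17:-→d18:-→d19:-→d20:H2→d21:-→d22:-→d23:-→d24:-→d25:-→d26:-→d27:-→d28:-→d29:-→d30:-→d31:-→d32:H1 -> H1
  lookup 254.102.225.32: bits 111111100110011011100 walk d0:-→d1:-→d2:-→d3:-→d4:-→d5:-→d6:-→d7:-→d8:-→d9:-→d10:-→d11:-→d12:-→d13:-→d14:-→d15:-→d16:-→d17:-→d18:-→d19:-→d20:H2→d21:- -> H2
  lookup 79.0.3.89: bits 01001111 walk d0:-→d1:-→d2:-→d3:-→d4:-→d5:-→d6:-→d7:-→d8:H2 -> H2
  + 79.113.36.48/28 (H0) depth=28
  + 0.0.0.0/0 (H1) depth=0
  - 254.102.224.0/20 clear@20
  + 79.0.0.0/8 (H0) depth=8
  lookup 79.113.36.48: bits 0100111101110001001001000011 walk d0:H1→d1:-→d2:-→d3:-→d4:-→d5:-→d6:-→d7:-→d8:H0→d9:-→d10:-→d11:-→d12:-→d13:-→d14:-→d15:-→d16:-→d17:-→d18:-→d19:-→d20:-→d21:-→d22:-→d23:-→d24:-→d25:-→d26:-→d27:-→d28:H0 -> H0
  + 191.241.94.44/32 (H0) depth=32
  - 191.241.94.44/32 clear@32
  lookup 87.225.227.6: bits 010 walk d0:H1→d1:-→d2:-→d3:- -> H1
  + 254.96.0.0/12 (H2) depth=12
  lookup 79.113.36.48: bits 0100111101110001001001000011 walk d0:H1→d1:-→d2:-→d3:-→d4:-→d5:-→d6:-→d7:-→d8:H0→d9:-→d10:-→d11:-→d12:-→d13:-→d14:-→d15:-→d16:-→d17:-→d18:-→d19:-→d20:-→d21:-→d22:-→d23:-→d24:-→d25:-→d26:-→d27:-→d28:H0 -> H0
  lookup 254.102.229.193: bits 11111110011001101110010111000001 walk d0:H1→d1:-→d2:-→d3:-→d4:-→d5:-→d6:-→d7:-→d8:-→d9:-→d10:-→d11:-→d12:H2→d13:-→d14:-→d15:-→d16:-→d17:-→d18:-→d19:-→d20:-→d21:-→d22:-→d23:-→d24:-→d25:-→d26:-→d27:-→d28:-→d29:-→d30:-→d31:-→d32:H1 -> H1
  lookup 79.113.36.63: bits 0100111101110001001001000011 walk d0:H1→d1:-→d2:-→d3:-→d4:-→d5:-→d6:-→d7:-→d8:H0→d9:-→d10:-→d11:-→d12:-→d13:-→d14:-→d15:-→d16:-→d17:-→d18:-→d19:-→d20:-→d21:-→d22:-→d23:-→d24:-→d25:-→d26:-→d27:-→d28:H0 -> H0
  + 191.241.94.44/32 (H1) depth=32
  - 79.113.36.48/28 clear@28
  - 191.241.94.44/32 clear@32

== LOOKUPS ==
["no-route","H2","H1","H2","H2","H0","H1","H0","H1","H0"]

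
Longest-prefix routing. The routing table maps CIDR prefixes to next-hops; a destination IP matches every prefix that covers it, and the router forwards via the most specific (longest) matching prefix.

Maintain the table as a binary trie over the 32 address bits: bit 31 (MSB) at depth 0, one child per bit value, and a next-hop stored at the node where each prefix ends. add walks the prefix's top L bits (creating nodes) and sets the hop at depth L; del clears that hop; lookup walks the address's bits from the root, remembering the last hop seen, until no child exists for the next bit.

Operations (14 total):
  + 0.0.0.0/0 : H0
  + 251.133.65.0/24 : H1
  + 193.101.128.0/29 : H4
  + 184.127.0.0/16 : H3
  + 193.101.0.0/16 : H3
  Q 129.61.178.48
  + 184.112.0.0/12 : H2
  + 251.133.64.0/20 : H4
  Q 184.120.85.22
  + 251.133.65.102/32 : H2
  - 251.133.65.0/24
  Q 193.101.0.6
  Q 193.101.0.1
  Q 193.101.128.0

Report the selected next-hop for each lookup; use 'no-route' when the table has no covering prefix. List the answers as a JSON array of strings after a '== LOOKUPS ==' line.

Trace:
  add 0.0.0.0/0 -> H0 at depth 0
  add 251.133.65.0/24 -> H1 at depth 24
  add 193.101.128.0/29 -> H4 at depth 29
  add 184.127.0.0/16 -> H3 at depth 16
  add 193.101.0.0/16 -> H3 at depth 16
  ? 129.61.178.48  path d0:H0→d1:-→d2:-  best=H0
  add 184.112.0.0/12 -> H2 at depth 12
  add 251.133.64.0/20 -> H4 at depth 20
  ? 184.120.85.22  path d0:H0→d1:-→d2:-→d3:-→d4:-→d5:-→d6:-→d7:-→d8:-→d9:-→d10:-→d11:-→d12:H2→d13:-  best=H2
  add 251.133.65.102/32 -> H2 at depth 32
  - 251.133.65.0/24 clear@24
  ? 193.101.0.6  path d0:H0→d1:-→d2:-→d3:-→d4:-→d5:-→d6:-→d7:-→d8:-→d9:-→d10:-→d11:-→d12:-→d13:-→d14:-→d15:-→d16:H3  best=H3
  ? 193.101.0.1  path d0:H0→d1:-→d2:-→d3:-→d4:-→d5:-→d6:-→d7:-→d8:-→d9:-→d10:-→d11:-→d12:-→d13:-→d14:-→d15:-→d16:H3  best=H3
  ? 193.101.128.0  path d0:H0→d1:-→d2:-→d3:-→d4:-→d5:-→d6:-→d7:-→d8:-→d9:-→d10:-→d11:-→d12:-→d13:-→d14:-→d15:-→d16:H3→d17:-→d18:-→d19:-→d20:-→d21:-→d22:-→d23:-→d24:-→d25:-→d26:-→d27:-→d28:-→d29:H4  best=H4

== LOOKUPS ==
["H0","H2","H3","H3","H4"]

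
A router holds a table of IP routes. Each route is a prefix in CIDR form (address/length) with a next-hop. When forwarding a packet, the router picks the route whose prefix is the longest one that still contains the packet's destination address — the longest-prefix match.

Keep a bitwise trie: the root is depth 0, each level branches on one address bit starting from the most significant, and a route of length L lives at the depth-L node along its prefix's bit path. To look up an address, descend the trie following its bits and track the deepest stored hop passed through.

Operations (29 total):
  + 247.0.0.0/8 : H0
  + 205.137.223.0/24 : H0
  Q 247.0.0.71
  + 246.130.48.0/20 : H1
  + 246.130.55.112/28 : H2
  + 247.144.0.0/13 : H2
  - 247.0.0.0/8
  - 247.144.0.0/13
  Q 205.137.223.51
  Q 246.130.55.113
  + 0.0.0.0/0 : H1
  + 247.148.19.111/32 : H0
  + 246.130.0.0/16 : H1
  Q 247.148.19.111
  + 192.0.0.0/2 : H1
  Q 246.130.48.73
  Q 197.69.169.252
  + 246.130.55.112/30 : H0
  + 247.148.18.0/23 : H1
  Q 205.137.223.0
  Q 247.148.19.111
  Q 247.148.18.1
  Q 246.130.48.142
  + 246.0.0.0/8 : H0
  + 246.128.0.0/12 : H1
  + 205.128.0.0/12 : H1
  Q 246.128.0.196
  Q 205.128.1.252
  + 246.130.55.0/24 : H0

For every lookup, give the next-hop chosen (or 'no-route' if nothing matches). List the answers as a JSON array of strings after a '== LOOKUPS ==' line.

Apply in order:
  + 247.0.0.0/8 (H0) depth=8
  + 205.137.223.0/24 (H0) depth=24
  lookup 247.0.0.71: bits 11110111 walk d0:-→d1:-→d2:-→d3:-→d4:-→d5:-→d6:-→d7:-→d8:H0 -> H0
  + 246.130.48.0/20 (H1) depth=20
  + 246.130.55.112/28 (H2) depth=28
  + 247.144.0.0/13 (H2) depth=13
  del 247.0.0.0/8 (clear depth 8)
  del 247.144.0.0/13 (clear depth 13)
  lookup 205.137.223.51: bits 110011011000100111011111 walk d0:-→d1:-→d2:-→d3:-→d4:-→d5:-→d6:-→d7:-→d8:-→d9:-→d10:-→d11:-→d12:-→d13:-→d14:-→d15:-→d16:-→d17:-→d18:-→d19:-→d20:-→d21:-→d22:-→d23:-→d24:H0 -> H0
  lookup 246.130.55.113: bits 1111011010000010001101110111 walk d0:-→d1:-→d2:-→d3:-→d4:-→d5:-→d6:-→d7:-→d8:-→d9:-→d10:-→d11:-→d12:-→d13:-→d14:-→d15:-→d16:-→d17:-→d18:-→d19:-→d20:H1→d21:-→d22:-→d23:-→d24:-→d25:-→d26:-→d27:-→d28:H2 -> H2
  + 0.0.0.0/0 (H1) depth=0
  + 247.148.19.111/32 (H0) depth=32
  + 246.130.0.0/16 (H1) depth=16
  lookup 247.148.19.111: bits 11110111100101000001001101101111 walk d0:H1→d1:-→d2:-→d3:-→d4:-→d5:-→d6:-→d7:-→d8:-→d9:-→d10:-→d11:-→d12:-→d13:-→d14:-→d15:-→d16:-→d17:-→d18:-→d19:-→d20:-→d21:-→d22:-→d23:-→d24:-→d25:-→d26:-→d27:-→d28:-→d29:-→d30:-→d31:-→d32:H0 -> H0
  + 192.0.0.0/2 (H1) depth=2
  lookup 246.130.48.73: bits 111101101000001000110 walk d0:H1→d1:-→d2:H1→d3:-→d4:-→d5:-→d6:-→d7:-→d8:-→d9:-→d10:-→d11:-→d12:-→d13:-→d14:-→d15:-→d16:H1→d17:-→d18:-→d19:-→d20:H1→d21:- -> H1
  lookup 197.69.169.252: bits 1100 walk d0:H1→d1:-→d2:H1→d3:-→d4:- -> H1
  + 246.130.55.112/30 (H0) depth=30
  + 247.148.18.0/23 (H1) depth=23
  lookup 205.137.223.0: bits 110011011000100111011111 walk d0:H1→d1:-→d2:H1→d3:-→d4:-→d5:-→d6:-→d7:-→d8:-→d9:-→d10:-→d11:-→d12:-→d13:-→d14:-→d15:-→d16:-→d17:-→d18:-→d19:-→d20:-→d21:-→d22:-→d23:-→d24:H0 -> H0
  lookup 247.148.19.111: bits 11110111100101000001001101101111 walk d0:H1→d1:-→d2:H1→d3:-→d4:-→d5:-→d6:-→d7:-→d8:-→d9:-→d10:-→d11:-→d12:-→d13:-→d14:-→d15:-→d16:-→d17:-→d18:-→d19:-→d20:-→d21:-→d22:-→d23:H1→d24:-→d25:-→d26:-→d27:-→d28:-→d29:-→d30:-→d31:-→d32:H0 -> H0
  lookup 247.148.18.1: bits 11110111100101000001001 walk d0:H1→d1:-→d2:H1→d3:-→d4:-→d5:-→d6:-→d7:-→d8:-→d9:-→d10:-→d11:-→d12:-→d13:-→d14:-→d15:-→d16:-→d17:-→d18:-→d19:-→d20:-→d21:-→d22:-→d23:H1 -> H1
  lookup 246.130.48.142: bits 111101101000001000110 walk d0:H1→d1:-→d2:H1→d3:-→d4:-→d5:-→d6:-→d7:-→d8:-→d9:-→d10:-→d11:-→d12:-→d13:-→d14:-→d15:-→d16:H1→d17:-→d18:-→d19:-→d20:H1→d21:- -> H1
  + 246.0.0.0/8 (H0) depth=8
  + 246.128.0.0/12 (H1) depth=12
  + 205.128.0.0/12 (H1) depth=12
  lookup 246.128.0.196: bits 11110110100000 walk d0:H1→d1:-→d2:H1→d3:-→d4:-→d5:-→d6:-→d7:-→d8:H0→d9:-→d10:-→d11:-→d12:H1→d13:-→d14:- -> H1
  lookup 205.128.1.252: bits 110011011000 walk d0:H1→d1:-→d2:H1→d3:-→d4:-→d5:-→d6:-→d7:-→d8:-→d9:-→d10:-→d11:-→d12:H1 -> H1
  + 246.130.55.0/24 (H0) depth=24

== LOOKUPS ==
["H0","H0","H2","H0","H1","H1","H0","H0","H1","H1","H1","H1"]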